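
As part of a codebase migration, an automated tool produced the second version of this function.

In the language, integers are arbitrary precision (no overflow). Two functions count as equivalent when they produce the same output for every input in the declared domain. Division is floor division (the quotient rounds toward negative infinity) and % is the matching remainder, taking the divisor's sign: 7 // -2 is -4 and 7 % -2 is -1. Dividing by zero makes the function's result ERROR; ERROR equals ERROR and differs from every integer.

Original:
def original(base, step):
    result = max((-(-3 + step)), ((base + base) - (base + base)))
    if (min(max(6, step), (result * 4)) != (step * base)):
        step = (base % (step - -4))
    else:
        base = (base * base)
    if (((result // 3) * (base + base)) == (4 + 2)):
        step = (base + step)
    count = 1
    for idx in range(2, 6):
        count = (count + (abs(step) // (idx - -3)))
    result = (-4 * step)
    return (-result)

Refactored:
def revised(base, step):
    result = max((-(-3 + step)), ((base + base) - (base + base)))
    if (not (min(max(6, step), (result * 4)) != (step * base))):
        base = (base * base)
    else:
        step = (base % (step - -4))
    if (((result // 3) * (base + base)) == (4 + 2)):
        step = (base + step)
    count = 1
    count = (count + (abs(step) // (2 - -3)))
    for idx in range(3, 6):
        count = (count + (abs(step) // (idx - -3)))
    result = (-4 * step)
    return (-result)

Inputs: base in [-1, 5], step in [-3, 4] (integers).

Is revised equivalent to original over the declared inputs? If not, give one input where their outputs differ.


Comparing the listings, the differences include: min/max/abs usage differs, and arithmetic usage differs, and loop structure differs, and statement counts differ, and constant usage differs, and boolean connective usage differs.
Tracing base=0, step=2: original: result=1, then (min(max(6, step), (result * 4)) != (step * base)) is true, then step=0, then (((result // 3) * (base + base)) == (4 + 2)) is false, then count=1, then (idx=2), then count=1, then (idx=3), then count=1, then (idx=4), then count=1, then (idx=5), then count=1, then result=0, then returns 0 | revised: result=1, then (not (min(max(6, step), (result * 4)) != (step * base))) is false, then step=0, then (((result // 3) * (base + base)) == (4 + 2)) is false, then count=1, then count=1, then (idx=3), then count=1, then (idx=4), then count=1, then (idx=5), then count=1, then result=0, then returns 0 — matching result 0.
Sweeping the whole domain (56 inputs) finds no disagreement.
verdict: equivalent


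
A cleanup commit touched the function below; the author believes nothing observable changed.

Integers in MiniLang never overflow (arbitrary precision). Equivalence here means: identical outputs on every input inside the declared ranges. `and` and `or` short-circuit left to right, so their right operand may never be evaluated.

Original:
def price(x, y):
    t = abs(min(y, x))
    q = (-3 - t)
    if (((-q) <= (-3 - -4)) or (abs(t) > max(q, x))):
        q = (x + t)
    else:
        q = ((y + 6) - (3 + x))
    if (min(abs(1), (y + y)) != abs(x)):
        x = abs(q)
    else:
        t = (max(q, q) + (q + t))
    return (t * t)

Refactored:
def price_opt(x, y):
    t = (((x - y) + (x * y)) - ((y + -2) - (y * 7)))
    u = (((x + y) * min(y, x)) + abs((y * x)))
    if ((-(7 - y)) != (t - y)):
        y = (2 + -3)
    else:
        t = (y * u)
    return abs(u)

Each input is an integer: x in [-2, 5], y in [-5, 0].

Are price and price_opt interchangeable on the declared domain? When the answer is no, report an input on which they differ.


Evaluate both at x=-2, y=-5.
price: t = 5; q = -8; (((-q) <= (-3 - -4)) or (abs(t) > max(q, x))) -> true; q = 3; (min(abs(1), (y + y)) != abs(x)) -> true; x = 3; return 25
price_opt: t = -15; u = 45; ((-(7 - y)) != (t - y)) -> true; y = -1; return 45
25 and 45 differ, so these are not the same function on this domain.
verdict: not equivalent; witness: x=-2, y=-5


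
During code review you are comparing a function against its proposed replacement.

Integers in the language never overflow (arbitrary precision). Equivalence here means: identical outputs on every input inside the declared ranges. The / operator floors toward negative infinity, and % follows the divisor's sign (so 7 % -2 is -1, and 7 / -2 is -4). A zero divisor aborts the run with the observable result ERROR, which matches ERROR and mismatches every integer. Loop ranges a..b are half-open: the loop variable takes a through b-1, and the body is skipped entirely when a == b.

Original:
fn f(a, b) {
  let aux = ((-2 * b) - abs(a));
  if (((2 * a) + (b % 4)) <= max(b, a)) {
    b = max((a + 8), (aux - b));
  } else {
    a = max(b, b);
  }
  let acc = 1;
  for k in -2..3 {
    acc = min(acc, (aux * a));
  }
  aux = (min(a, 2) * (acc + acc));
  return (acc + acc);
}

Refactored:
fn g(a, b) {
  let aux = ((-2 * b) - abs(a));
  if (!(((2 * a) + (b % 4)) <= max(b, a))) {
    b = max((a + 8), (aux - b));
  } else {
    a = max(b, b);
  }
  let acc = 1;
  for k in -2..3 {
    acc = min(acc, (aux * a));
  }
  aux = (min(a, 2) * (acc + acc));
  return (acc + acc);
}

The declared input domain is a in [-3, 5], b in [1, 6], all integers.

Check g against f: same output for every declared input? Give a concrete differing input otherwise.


Not equivalent: a=-3, b=1 separates them (2 vs -10).
f: aux := -5 | (((2 * a) + (b % 4)) <= max(b, a)): true | b := 5 | acc := 1 | iter k=-2: | acc := 1 | iter k=-1: | acc := 1 | iter k=0: | acc := 1 | iter k=1: | acc := 1 | iter k=2: | acc := 1 | aux := -6 | result 2
g: aux := -5 | (!(((2 * a) + (b % 4)) <= max(b, a))): false | a := 1 | acc := 1 | iter k=-2: | acc := -5 | iter k=-1: | acc := -5 | iter k=0: | acc := -5 | iter k=1: | acc := -5 | iter k=2: | acc := -5 | aux := -10 | result -10
verdict: not equivalent; witness: a=-3, b=1


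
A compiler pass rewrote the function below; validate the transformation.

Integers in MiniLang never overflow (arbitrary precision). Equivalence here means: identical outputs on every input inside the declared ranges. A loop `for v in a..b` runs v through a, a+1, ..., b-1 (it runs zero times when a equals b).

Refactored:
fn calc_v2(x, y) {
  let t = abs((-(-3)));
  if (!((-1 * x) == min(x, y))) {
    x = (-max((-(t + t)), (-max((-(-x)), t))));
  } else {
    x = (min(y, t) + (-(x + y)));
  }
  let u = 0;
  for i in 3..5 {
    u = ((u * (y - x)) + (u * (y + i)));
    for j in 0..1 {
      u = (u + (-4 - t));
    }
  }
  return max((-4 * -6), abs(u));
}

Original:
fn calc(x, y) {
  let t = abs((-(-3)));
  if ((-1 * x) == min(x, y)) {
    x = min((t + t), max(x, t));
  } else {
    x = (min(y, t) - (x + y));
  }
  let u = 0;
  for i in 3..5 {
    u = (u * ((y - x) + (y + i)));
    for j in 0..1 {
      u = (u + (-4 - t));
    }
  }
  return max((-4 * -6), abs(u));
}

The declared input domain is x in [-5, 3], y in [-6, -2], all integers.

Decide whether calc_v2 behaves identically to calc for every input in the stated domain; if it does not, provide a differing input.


Run the pair on x=-5, y=-6.
calc: t := 3 | ((-1 * x) == min(x, y)): false | x := 5 | u := 0 | iter i=3: | u := 0 | iter j=0: | u := -7 | iter i=4: | u := 91 | iter j=0: | u := 84 | result 84
calc_v2: t := 3 | (!((-1 * x) == min(x, y))): true | x := 3 | u := 0 | iter i=3: | u := 0 | iter j=0: | u := -7 | iter i=4: | u := 77 | iter j=0: | u := 70 | result 70
84 and 70 differ, so these are not the same function on this domain.
verdict: not equivalent; witness: x=-5, y=-6


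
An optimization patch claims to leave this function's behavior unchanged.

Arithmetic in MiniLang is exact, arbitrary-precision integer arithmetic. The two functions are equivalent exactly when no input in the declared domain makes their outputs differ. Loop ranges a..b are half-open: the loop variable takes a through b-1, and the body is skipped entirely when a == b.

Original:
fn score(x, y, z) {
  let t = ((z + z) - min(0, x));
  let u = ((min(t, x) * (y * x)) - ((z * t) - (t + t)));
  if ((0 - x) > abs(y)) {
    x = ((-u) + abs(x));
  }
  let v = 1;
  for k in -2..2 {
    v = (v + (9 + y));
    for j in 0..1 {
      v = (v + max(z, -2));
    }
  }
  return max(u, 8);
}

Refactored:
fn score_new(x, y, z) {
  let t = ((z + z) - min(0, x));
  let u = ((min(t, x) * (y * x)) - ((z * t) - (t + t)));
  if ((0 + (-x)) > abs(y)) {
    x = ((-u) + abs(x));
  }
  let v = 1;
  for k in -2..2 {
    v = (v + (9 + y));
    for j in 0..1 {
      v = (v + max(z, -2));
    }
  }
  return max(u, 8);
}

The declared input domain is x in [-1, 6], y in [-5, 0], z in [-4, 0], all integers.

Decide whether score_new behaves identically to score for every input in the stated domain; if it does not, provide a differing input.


Comparing the listings, the differences include: arithmetic usage differs.
As a probe, take x=-1, y=-4, z=-4: score runs t=-7, then u=-70, then ((0 - x) > abs(y)) is false, then v=1, then (k=-2), then v=6, then (j=0), then v=4, then (k=-1), then v=9, then (j=0), then v=7, then (k=0), then v=12, then (j=0), then v=10, then (k=1), then v=15, then (j=0), then v=13, then returns 8; score_new runs t=-7, then u=-70, then ((0 + (-x)) > abs(y)) is false, then v=1, then (k=-2), then v=6, then (j=0), then v=4, then (k=-1), then v=9, then (j=0), then v=7, then (k=0), then v=12, then (j=0), then v=10, then (k=1), then v=15, then (j=0), then v=13, then returns 8; both end at 8.
Checked all 240 inputs in the declared domain: the outputs agree on every one.
verdict: equivalent


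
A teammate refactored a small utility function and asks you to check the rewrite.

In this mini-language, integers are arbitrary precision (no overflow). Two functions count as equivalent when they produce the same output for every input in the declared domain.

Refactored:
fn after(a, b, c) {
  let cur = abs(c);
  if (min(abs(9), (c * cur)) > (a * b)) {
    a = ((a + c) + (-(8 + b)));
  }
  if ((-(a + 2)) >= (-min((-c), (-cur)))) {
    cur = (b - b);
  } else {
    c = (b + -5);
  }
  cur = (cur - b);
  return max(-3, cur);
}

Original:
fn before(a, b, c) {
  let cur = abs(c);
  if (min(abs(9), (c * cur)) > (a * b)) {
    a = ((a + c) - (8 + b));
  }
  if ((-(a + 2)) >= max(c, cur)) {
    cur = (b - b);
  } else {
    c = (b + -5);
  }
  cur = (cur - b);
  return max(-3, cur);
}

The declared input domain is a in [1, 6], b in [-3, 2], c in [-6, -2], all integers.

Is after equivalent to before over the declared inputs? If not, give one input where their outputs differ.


The two versions differ — the changes include min/max/abs usage differs, plus arithmetic usage differs.
Spot check at a=5, b=2, c=-4 — before: cur=4, then (min(abs(9), (c * cur)) > (a * b)) is false, then ((-(a + 2)) >= max(c, cur)) is false, then c=-3, then cur=2, then returns 2. after: cur=4, then (min(abs(9), (c * cur)) > (a * b)) is false, then ((-(a + 2)) >= (-min((-c), (-cur)))) is false, then c=-3, then cur=2, then returns 2. Both give 2.
Every one of the 180 inputs gives matching results.
verdict: equivalent


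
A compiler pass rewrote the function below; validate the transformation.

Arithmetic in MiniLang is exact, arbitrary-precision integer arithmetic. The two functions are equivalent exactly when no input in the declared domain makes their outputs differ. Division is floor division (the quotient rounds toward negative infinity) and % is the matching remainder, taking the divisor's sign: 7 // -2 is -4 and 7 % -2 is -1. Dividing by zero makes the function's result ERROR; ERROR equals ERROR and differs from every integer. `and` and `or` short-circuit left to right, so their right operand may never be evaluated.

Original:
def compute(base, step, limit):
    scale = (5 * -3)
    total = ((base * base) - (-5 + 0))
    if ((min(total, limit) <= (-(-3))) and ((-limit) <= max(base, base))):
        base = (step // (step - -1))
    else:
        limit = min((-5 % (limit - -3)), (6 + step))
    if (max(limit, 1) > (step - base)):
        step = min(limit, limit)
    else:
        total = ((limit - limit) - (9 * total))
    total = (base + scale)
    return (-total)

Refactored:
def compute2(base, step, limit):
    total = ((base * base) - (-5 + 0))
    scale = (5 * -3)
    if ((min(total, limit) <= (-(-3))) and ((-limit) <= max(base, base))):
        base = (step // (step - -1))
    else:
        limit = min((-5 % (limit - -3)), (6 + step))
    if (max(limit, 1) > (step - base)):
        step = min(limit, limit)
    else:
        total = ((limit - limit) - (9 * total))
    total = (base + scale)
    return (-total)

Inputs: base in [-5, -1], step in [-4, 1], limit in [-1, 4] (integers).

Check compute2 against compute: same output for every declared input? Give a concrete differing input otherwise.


Side by side, the visible changes include: same computation, different form.
Tracing base=-5, step=-3, limit=-1: compute: scale becomes -15; next total becomes 30; next ((min(total, limit) <= (-(-3))) and ((-limit) <= max(base, base))) evaluates to false; next limit becomes 1; next (max(limit, 1) > (step - base)) evaluates to false; next total becomes -270; next total becomes -20; next final value 20 | compute2: total becomes 30; next scale becomes -15; next ((min(total, limit) <= (-(-3))) and ((-limit) <= max(base, base))) evaluates to false; next limit becomes 1; next (max(limit, 1) > (step - base)) evaluates to false; next total becomes -270; next total becomes -20; next final value 20 — matching result 20.
Sweeping the whole domain (180 inputs) finds no disagreement.
verdict: equivalent


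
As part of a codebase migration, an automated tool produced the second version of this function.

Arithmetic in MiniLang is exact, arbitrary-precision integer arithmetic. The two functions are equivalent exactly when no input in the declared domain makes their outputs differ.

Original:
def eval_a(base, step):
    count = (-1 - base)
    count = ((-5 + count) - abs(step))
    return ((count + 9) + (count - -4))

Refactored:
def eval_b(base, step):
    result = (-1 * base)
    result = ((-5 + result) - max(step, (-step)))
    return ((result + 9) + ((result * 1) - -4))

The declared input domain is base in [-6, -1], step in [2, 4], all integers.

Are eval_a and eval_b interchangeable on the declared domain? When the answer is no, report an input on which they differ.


There is a counterexample at base=-6, step=2: 9 on one side, 11 on the other.
eval_a: count=5, then count=-2, then returns 9
eval_b: result=6, then result=-1, then returns 11
verdict: not equivalent; witness: base=-6, step=2


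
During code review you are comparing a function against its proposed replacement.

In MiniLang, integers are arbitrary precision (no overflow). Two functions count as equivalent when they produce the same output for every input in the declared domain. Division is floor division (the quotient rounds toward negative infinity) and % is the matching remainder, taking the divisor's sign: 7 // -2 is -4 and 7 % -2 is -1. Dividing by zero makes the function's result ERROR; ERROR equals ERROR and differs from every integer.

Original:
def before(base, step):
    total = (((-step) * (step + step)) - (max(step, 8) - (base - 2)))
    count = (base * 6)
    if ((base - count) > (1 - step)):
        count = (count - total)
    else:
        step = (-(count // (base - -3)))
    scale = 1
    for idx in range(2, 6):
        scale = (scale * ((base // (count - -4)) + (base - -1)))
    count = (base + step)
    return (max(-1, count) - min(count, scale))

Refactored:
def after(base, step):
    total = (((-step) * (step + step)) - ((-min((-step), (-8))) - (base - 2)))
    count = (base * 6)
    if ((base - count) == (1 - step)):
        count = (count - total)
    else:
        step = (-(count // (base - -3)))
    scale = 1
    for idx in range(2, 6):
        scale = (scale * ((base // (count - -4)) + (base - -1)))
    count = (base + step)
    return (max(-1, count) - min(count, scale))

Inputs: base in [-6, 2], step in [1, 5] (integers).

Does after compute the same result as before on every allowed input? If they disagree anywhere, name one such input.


base=-6, step=1 yields 4 from before but 17 from after.
verdict: not equivalent; witness: base=-6, step=1


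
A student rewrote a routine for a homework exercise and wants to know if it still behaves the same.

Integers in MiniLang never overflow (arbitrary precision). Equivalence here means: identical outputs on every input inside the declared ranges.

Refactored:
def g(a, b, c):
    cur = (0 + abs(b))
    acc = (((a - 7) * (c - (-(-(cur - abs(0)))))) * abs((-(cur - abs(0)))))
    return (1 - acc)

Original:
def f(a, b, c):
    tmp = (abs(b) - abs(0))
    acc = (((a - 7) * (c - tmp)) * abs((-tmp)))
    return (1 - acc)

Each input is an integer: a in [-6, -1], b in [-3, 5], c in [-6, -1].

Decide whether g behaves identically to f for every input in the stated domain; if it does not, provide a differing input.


Side by side, the visible changes include: min/max/abs usage differs, and local variable names differ, and constant usage differs, and arithmetic usage differs.
Tracing a=-6, b=3, c=-6: f: tmp becomes 3; next acc becomes 351; next final value -350 | g: cur becomes 3; next acc becomes 351; next final value -350 — matching result -350.
Sweeping the whole domain (324 inputs) finds no disagreement.
verdict: equivalent


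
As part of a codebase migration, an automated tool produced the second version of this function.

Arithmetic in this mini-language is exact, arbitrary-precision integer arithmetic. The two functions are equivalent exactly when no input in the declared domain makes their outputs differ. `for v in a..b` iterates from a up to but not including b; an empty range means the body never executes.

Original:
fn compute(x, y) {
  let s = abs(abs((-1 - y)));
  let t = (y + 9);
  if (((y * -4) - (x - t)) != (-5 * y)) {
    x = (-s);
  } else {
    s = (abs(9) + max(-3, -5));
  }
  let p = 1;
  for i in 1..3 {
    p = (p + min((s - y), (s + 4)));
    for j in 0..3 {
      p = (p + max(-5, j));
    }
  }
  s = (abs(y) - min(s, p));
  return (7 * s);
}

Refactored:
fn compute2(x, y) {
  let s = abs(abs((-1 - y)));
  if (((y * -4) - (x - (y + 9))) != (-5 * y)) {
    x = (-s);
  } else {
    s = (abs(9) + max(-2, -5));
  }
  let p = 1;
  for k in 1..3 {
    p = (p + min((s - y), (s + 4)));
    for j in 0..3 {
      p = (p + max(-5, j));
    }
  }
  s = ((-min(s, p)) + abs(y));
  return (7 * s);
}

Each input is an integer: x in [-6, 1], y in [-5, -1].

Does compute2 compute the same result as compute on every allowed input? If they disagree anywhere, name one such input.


The rewrite breaks on x=-1, y=-5, where the results are -7 and -14.
compute: s := 4 | t := 4 | (((y * -4) - (x - t)) != (-5 * y)): false | s := 6 | p := 1 | iter i=1: | p := 11 | iter j=0: | p := 11 | iter j=1: | p := 12 | iter j=2: | p := 14 | iter i=2: | p := 24 | iter j=0: | p := 24 | iter j=1: | p := 25 | iter j=2: | p := 27 | s := -1 | result -7
compute2: s := 4 | (((y * -4) - (x - (y + 9))) != (-5 * y)): false | s := 7 | p := 1 | iter k=1: | p := 12 | iter j=0: | p := 12 | iter j=1: | p := 13 | iter j=2: | p := 15 | iter k=2: | p := 26 | iter j=0: | p := 26 | iter j=1: | p := 27 | iter j=2: | p := 29 | s := -2 | result -14
verdict: not equivalent; witness: x=-1, y=-5


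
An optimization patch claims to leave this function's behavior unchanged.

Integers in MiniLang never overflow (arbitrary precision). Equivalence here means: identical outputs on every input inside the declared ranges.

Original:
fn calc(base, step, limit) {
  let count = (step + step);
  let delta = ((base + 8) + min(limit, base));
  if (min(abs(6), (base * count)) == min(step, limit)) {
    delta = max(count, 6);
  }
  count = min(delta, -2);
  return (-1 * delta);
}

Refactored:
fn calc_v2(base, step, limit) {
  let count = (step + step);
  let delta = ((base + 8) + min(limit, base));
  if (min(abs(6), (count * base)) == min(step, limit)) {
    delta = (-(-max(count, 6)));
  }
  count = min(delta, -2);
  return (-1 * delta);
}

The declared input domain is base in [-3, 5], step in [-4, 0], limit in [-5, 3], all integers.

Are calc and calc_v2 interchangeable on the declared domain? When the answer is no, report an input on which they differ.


The two are interchangeable: same computation, different form, and every declared input agrees.
Tracing base=5, step=-1, limit=3: calc: count = -2; delta = 16; (min(abs(6), (base * count)) == min(step, limit)) -> false; count = -2; return -16 | calc_v2: count = -2; delta = 16; (min(abs(6), (count * base)) == min(step, limit)) -> false; count = -2; return -16 — matching result -16.
Across all 405 domain points the two functions coincide.
verdict: equivalent


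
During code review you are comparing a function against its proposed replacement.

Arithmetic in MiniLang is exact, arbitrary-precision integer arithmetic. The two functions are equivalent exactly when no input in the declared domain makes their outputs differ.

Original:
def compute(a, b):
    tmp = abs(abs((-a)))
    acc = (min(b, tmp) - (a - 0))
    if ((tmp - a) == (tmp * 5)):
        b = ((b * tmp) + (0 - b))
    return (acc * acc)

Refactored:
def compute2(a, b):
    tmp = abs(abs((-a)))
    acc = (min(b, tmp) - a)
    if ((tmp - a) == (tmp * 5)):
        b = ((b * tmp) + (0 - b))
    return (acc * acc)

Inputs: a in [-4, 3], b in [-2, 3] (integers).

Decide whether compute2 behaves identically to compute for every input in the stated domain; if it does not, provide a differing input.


Comparing the listings, the differences include: constant usage differs, arithmetic usage differs.
Tracing a=1, b=3: compute: tmp becomes 1; next acc becomes 0; next ((tmp - a) == (tmp * 5)) evaluates to false; next final value 0 | compute2: tmp becomes 1; next acc becomes 0; next ((tmp - a) == (tmp * 5)) evaluates to false; next final value 0 — matching result 0.
Every one of the 48 inputs gives matching results.
verdict: equivalent


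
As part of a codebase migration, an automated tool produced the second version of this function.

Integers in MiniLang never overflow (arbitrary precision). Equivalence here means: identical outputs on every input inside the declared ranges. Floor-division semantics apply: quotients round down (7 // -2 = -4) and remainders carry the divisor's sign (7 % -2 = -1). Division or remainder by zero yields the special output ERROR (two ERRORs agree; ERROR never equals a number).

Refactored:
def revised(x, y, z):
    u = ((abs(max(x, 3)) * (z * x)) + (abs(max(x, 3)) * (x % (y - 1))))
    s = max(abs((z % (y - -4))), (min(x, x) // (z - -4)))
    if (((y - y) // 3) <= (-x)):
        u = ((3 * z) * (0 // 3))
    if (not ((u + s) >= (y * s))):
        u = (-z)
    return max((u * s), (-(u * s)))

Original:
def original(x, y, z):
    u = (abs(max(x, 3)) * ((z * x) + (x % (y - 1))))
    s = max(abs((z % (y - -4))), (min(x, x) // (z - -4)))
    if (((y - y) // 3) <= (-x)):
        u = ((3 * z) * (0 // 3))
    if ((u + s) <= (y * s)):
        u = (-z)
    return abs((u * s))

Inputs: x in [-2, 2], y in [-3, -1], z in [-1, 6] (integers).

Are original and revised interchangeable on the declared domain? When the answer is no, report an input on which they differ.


Run the pair on x=1, y=-2, z=1.
original: u becomes -3; next s becomes 1; next (((y - y) // 3) <= (-x)) evaluates to false; next ((u + s) <= (y * s)) evaluates to true; next u becomes -1; next final value 1
revised: u becomes -3; next s becomes 1; next (((y - y) // 3) <= (-x)) evaluates to false; next (not ((u + s) >= (y * s))) evaluates to false; next final value 3
1 != 3, so the rewrite changes behavior.
verdict: not equivalent; witness: x=1, y=-2, z=1


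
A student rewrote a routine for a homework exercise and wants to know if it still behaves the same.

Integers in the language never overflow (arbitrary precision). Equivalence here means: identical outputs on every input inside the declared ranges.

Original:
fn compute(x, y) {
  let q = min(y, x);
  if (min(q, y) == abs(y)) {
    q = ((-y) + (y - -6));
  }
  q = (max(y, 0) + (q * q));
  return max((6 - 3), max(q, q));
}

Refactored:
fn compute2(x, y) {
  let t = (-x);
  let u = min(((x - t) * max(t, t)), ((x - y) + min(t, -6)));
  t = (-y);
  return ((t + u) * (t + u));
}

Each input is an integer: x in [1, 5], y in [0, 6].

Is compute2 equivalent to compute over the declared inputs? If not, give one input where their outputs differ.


Evaluate both at x=1, y=0.
compute: q = 0; (min(q, y) == abs(y)) -> true; q = 6; q = 36; return 36
compute2: t = -1; u = -5; t = 0; return 25
36 and 25 differ, so these are not the same function on this domain.
verdict: not equivalent; witness: x=1, y=0


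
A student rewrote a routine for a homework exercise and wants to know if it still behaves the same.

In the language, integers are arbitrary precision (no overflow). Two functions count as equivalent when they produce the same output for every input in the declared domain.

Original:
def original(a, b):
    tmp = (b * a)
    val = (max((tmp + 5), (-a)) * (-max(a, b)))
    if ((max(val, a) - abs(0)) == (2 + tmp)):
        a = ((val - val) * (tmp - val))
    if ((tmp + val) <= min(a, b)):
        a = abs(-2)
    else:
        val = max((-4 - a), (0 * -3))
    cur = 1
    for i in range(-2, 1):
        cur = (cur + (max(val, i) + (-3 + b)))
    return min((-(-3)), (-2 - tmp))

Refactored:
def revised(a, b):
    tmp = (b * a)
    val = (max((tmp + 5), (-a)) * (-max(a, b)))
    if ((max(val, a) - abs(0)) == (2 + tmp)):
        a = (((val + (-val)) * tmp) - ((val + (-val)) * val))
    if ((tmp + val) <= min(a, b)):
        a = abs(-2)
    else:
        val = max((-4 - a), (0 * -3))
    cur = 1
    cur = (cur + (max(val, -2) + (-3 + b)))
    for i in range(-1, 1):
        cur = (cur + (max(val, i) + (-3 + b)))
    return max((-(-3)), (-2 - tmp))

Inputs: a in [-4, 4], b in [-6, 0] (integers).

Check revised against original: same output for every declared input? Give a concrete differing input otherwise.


a=-4, b=-6 yields -26 from original but 3 from revised.
verdict: not equivalent; witness: a=-4, b=-6


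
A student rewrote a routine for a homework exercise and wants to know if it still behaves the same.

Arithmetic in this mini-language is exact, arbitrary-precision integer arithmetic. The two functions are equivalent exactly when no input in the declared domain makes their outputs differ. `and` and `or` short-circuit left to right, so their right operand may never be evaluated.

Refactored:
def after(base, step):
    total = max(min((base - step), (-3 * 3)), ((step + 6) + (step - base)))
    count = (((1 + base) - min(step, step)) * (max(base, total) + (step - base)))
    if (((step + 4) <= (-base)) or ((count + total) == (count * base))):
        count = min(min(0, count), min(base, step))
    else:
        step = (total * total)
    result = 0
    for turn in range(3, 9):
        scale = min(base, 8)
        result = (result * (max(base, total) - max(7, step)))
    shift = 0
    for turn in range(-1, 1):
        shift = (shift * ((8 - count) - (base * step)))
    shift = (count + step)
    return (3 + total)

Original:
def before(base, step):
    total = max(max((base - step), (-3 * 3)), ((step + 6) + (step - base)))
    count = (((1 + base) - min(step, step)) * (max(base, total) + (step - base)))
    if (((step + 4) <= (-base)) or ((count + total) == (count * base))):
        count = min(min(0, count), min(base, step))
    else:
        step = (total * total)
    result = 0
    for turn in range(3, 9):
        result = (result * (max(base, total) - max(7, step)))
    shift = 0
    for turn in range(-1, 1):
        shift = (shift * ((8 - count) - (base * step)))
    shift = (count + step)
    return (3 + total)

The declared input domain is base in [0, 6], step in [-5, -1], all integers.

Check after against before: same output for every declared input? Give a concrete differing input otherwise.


These are not equivalent — on base=0, step=-5 the outputs split (8 vs -1).
before: total := 5 | count := 0 | (((step + 4) <= (-base)) or ((count + total) == (count * base))): true | count := -5 | result := 0 | iter turn=3: | result := 0 | iter turn=4: | result := 0 | iter turn=5: | result := 0 | iter turn=6: | result := 0 | iter turn=7: | result := 0 | iter turn=8: | result := 0 | shift := 0 | iter turn=-1: | shift := 0 | iter turn=0: | shift := 0 | shift := -10 | result 8
after: total := -4 | count := -30 | (((step + 4) <= (-base)) or ((count + total) == (count * base))): true | count := -30 | result := 0 | iter turn=3: | scale := 0 | result := 0 | iter turn=4: | scale := 0 | result := 0 | iter turn=5: | scale := 0 | result := 0 | iter turn=6: | scale := 0 | result := 0 | iter turn=7: | scale := 0 | result := 0 | iter turn=8: | scale := 0 | result := 0 | shift := 0 | iter turn=-1: | shift := 0 | iter turn=0: | shift := 0 | shift := -35 | result -1
verdict: not equivalent; witness: base=0, step=-5


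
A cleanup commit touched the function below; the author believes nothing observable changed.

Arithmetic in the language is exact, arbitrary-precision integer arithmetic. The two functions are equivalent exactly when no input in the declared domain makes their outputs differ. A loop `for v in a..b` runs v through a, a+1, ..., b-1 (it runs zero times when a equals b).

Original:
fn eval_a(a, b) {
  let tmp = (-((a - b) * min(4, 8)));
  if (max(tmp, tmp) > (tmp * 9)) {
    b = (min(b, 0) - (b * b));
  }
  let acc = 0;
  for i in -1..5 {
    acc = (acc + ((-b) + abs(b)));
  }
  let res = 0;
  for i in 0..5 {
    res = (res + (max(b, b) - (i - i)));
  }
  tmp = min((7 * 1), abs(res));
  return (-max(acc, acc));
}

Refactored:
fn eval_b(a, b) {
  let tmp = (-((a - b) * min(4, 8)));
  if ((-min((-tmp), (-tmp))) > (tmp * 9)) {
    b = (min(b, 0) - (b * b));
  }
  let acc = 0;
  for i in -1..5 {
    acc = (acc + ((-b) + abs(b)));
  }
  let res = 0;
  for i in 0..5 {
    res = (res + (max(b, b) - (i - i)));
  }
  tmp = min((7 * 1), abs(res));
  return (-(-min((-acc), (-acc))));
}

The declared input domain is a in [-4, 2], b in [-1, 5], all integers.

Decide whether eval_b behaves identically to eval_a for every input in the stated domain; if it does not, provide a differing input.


Side by side, the visible changes include: min/max/abs usage differs.
As a probe, take a=1, b=1: eval_a runs tmp = 0; (max(tmp, tmp) > (tmp * 9)) -> false; acc = 0; [i=-1]; acc = 0; [i=0]; acc = 0; [i=1]; acc = 0; [i=2]; acc = 0; [i=3]; acc = 0; [i=4]; acc = 0; res = 0; [i=0]; res = 1; [i=1]; res = 2; [i=2]; res = 3; [i=3]; res = 4; [i=4]; res = 5; tmp = 5; return 0; eval_b runs tmp = 0; ((-min((-tmp), (-tmp))) > (tmp * 9)) -> false; acc = 0; [i=-1]; acc = 0; [i=0]; acc = 0; [i=1]; acc = 0; [i=2]; acc = 0; [i=3]; acc = 0; [i=4]; acc = 0; res = 0; [i=0]; res = 1; [i=1]; res = 2; [i=2]; res = 3; [i=3]; res = 4; [i=4]; res = 5; tmp = 5; return 0; both end at 0.
Sweeping the whole domain (49 inputs) finds no disagreement.
verdict: equivalent


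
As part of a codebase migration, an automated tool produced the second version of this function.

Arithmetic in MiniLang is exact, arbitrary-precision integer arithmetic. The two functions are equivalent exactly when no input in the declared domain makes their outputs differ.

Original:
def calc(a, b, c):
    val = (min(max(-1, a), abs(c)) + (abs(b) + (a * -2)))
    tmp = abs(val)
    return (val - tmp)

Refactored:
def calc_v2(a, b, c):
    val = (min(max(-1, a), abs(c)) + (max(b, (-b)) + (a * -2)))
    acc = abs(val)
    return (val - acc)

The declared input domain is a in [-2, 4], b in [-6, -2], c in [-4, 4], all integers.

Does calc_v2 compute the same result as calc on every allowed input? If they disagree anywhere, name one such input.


Side by side, the visible changes include: min/max/abs usage differs; local variable names differ.
As a probe, take a=-2, b=-2, c=-1: calc runs val=5, then tmp=5, then returns 0; calc_v2 runs val=5, then acc=5, then returns 0; both end at 0.
Every one of the 315 inputs gives matching results.
verdict: equivalent


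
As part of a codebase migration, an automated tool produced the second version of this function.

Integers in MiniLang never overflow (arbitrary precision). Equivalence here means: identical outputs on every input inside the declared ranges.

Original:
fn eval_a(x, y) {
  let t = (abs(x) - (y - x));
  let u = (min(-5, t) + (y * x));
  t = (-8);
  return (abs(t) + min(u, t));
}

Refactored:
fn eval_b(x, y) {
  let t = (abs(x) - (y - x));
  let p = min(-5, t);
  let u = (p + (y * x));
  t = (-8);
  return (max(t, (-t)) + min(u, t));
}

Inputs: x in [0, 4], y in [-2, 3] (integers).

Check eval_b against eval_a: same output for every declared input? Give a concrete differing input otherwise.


Comparing the listings, the differences include: min/max/abs usage differs, statement counts differ, local variable names differ.
One worked example (x=2, y=-1) — eval_a: t=5, then u=-7, then t=-8, then returns 0; eval_b: t=5, then p=-5, then u=-7, then t=-8, then returns 0; agreement on 0.
Every one of the 30 inputs gives matching results.
verdict: equivalent


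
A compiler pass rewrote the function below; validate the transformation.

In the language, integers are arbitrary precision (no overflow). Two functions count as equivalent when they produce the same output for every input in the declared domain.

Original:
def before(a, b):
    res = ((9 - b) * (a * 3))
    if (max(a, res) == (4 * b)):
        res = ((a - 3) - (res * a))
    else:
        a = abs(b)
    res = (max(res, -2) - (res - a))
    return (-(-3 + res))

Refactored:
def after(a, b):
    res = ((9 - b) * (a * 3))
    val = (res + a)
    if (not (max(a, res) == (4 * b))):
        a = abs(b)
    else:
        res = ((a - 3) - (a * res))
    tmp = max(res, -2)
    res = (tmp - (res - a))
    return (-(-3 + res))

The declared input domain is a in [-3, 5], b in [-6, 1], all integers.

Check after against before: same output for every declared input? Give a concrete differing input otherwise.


The diff adds an assignment to `val` whose value nothing reads, which nothing downstream consumes.
One worked example (a=3, b=1) — before: res := 72 | (max(a, res) == (4 * b)): false | a := 1 | res := 1 | result 2; after: res := 72 | val := 75 | (not (max(a, res) == (4 * b))): true | a := 1 | tmp := 72 | res := 1 | result 2; agreement on 2.
Every one of the 72 inputs gives matching results.
verdict: equivalent


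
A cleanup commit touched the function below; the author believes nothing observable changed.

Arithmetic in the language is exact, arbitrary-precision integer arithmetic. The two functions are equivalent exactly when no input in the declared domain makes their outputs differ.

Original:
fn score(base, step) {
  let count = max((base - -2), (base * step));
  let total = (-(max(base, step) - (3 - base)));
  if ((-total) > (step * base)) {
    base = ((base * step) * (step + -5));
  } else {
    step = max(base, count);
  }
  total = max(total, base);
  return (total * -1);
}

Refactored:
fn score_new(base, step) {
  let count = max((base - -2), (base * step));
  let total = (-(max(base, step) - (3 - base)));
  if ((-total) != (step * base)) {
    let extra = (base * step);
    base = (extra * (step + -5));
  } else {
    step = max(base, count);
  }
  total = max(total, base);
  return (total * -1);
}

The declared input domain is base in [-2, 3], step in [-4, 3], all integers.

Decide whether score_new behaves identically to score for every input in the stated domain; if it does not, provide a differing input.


Consider the input base=-2, step=1.
score: count becomes 0; next total becomes 4; next ((-total) > (step * base)) evaluates to false; next step becomes 0; next total becomes 4; next final value -4
score_new: count becomes 0; next total becomes 4; next ((-total) != (step * base)) evaluates to true; next extra becomes -2; next base becomes 8; next total becomes 8; next final value -8
-4 != -8, so the rewrite changes behavior.
verdict: not equivalent; witness: base=-2, step=1


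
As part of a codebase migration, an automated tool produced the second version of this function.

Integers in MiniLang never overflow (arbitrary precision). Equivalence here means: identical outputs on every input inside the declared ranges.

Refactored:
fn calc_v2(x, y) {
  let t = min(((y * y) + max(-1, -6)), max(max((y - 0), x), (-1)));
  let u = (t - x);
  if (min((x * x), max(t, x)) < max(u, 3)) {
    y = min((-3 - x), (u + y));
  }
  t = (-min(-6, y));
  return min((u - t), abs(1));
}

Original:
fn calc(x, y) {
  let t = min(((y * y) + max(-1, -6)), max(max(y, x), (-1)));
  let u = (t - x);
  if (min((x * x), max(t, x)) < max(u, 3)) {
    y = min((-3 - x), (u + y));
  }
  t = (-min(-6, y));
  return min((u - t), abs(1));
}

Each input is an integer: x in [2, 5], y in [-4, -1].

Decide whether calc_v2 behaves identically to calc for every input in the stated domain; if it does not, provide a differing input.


Although constant usage differs; and arithmetic usage differs, 16/16 inputs agree.
verdict: equivalent


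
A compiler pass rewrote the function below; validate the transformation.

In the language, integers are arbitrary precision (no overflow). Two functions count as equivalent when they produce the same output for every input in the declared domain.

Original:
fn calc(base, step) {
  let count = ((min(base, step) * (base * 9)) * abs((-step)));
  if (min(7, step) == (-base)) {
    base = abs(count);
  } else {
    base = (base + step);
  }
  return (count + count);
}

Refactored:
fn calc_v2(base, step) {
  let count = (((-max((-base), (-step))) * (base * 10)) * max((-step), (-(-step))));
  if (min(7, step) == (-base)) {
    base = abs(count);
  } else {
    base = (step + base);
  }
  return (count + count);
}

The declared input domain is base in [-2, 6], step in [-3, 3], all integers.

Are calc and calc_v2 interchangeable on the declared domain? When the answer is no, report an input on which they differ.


Run the pair on base=-2, step=-3.
calc: count becomes 162; next (min(7, step) == (-base)) evaluates to false; next base becomes -5; next final value 324
calc_v2: count becomes 180; next (min(7, step) == (-base)) evaluates to false; next base becomes -5; next final value 360
324 and 360 differ, so these are not the same function on this domain.
verdict: not equivalent; witness: base=-2, step=-3


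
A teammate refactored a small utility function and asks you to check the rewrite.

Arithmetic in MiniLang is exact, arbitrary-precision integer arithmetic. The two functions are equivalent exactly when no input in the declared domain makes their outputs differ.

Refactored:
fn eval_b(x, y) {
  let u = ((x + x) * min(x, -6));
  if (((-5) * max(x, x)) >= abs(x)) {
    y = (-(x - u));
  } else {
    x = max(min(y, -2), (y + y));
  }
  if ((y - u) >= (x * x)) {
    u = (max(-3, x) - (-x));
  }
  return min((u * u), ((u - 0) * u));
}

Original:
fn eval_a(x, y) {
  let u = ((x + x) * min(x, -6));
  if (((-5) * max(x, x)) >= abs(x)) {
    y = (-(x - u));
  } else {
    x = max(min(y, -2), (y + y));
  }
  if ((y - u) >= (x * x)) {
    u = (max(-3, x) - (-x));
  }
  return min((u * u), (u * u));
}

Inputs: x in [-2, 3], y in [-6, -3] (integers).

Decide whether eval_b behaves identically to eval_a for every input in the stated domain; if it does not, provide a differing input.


Equivalent — the differences include arithmetic usage differs; constant usage differs, yet no declared input distinguishes the two.
One worked example (x=3, y=-4) — eval_a: u := -36 | (((-5) * max(x, x)) >= abs(x)): false | x := -4 | ((y - u) >= (x * x)): true | u := -7 | result 49; eval_b: u := -36 | (((-5) * max(x, x)) >= abs(x)): false | x := -4 | ((y - u) >= (x * x)): true | u := -7 | result 49; agreement on 49.
Across all 24 domain points the two functions coincide.
verdict: equivalent


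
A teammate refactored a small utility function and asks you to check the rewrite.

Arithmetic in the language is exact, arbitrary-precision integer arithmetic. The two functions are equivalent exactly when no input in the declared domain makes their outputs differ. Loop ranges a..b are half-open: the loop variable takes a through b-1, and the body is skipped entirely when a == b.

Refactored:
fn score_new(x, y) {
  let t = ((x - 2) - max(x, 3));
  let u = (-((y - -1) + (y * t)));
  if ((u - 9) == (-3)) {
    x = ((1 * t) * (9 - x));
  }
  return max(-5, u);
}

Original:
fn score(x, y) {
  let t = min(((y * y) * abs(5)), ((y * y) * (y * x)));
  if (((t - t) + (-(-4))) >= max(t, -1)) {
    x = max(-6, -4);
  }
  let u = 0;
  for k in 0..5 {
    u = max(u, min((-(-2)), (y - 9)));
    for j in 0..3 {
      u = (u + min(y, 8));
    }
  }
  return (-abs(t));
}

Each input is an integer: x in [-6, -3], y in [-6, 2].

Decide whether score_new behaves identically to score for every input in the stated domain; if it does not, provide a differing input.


Not equivalent: x=-6, y=-6 separates them (-180 vs -5).
score: t becomes 180; next (((t - t) + (-(-4))) >= max(t, -1)) evaluates to false; next u becomes 0; next at k=0:; next u becomes 0; next at j=0:; next u becomes -6; next at j=1:; next u becomes -12; next at j=2:; next u becomes -18; next at k=1:; next u becomes -15; next at j=0:; next u becomes -21; next at j=1:; next u becomes -27; next at j=2:; next u becomes -33; next at k=2:; next u becomes -15; next at j=0:; next u becomes -21; next at j=1:; next u becomes -27; next at j=2:; next u becomes -33; next at k=3:; next u becomes -15; next at j=0:; next u becomes -21; next at j=1:; next u becomes -27; next at j=2:; next u becomes -33; next at k=4:; next u becomes -15; next at j=0:; next u becomes -21; next at j=1:; next u becomes -27; next at j=2:; next u becomes -33; next final value -180
score_new: t becomes -11; next u becomes -61; next ((u - 9) == (-3)) evaluates to false; next final value -5
verdict: not equivalent; witness: x=-6, y=-6
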